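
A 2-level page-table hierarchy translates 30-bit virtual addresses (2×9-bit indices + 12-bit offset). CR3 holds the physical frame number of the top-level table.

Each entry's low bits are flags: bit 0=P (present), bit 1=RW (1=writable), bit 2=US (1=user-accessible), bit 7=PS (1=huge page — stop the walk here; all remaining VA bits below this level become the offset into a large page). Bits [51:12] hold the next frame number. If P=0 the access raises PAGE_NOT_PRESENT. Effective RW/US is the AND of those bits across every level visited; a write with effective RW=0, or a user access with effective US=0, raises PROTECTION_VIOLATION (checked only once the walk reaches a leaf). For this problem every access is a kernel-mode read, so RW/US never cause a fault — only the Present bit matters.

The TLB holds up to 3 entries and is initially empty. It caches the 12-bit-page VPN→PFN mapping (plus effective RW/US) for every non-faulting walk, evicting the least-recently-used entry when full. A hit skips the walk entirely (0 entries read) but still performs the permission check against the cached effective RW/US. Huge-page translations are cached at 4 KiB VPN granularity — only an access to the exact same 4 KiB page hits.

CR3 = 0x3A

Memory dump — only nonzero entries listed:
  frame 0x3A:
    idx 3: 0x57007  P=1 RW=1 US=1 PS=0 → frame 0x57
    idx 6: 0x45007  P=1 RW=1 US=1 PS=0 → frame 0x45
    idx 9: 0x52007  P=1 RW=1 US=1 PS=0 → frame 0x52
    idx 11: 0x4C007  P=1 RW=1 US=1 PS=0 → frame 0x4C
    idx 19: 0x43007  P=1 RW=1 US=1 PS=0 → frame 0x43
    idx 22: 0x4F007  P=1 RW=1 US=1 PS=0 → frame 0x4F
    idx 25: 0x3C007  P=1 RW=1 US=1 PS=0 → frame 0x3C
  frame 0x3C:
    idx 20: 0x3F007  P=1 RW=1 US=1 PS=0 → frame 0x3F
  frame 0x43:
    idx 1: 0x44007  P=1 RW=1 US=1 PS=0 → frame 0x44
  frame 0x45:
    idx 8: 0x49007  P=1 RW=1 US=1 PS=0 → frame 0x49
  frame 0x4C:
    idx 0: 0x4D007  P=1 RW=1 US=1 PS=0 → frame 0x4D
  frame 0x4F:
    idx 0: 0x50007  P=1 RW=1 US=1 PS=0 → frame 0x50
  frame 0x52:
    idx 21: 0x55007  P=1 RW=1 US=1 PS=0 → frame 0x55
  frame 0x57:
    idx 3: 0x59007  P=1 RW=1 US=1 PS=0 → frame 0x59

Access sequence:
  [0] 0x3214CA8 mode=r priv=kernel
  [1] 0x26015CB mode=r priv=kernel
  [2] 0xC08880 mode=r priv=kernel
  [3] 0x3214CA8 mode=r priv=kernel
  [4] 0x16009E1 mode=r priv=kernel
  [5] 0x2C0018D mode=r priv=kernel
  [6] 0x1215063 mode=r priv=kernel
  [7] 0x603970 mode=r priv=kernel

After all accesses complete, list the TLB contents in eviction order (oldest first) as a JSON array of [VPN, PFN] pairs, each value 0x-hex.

Trace:
#0 VA=0x3214CA8 (r,kernel):
  L0: frame=0x3A idx=25 entry=0x3C007 [P=1 RW=1 US=1 PS=0]
  L1: frame=0x3C idx=20 entry=0x3F007 [P=1 RW=1 US=1 PS=0]
  → PA=0x3FCA8  (2 entries read)
#1 VA=0x26015CB (r,kernel):
  L0: frame=0x3A idx=19 entry=0x43007 [P=1 RW=1 US=1 PS=0]
  L1: frame=0x43 idx=1 entry=0x44007 [P=1 RW=1 US=1 PS=0]
  → PA=0x445CB  (2 entries read)
#2 VA=0xC08880 (r,kernel):
  L0: frame=0x3A idx=6 entry=0x45007 [P=1 RW=1 US=1 PS=0]
  L1: frame=0x45 idx=8 entry=0x49007 [P=1 RW=1 US=1 PS=0]
  → PA=0x49880  (2 entries read)
#3 VA=0x3214CA8 (r,kernel):
  TLB hit vpn=0x3214 → PA=0x3FCA8
#4 VA=0x16009E1 (r,kernel):
  L0: frame=0x3A idx=11 entry=0x4C007 [P=1 RW=1 US=1 PS=0]
  L1: frame=0x4C idx=0 entry=0x4D007 [P=1 RW=1 US=1 PS=0]
  → PA=0x4D9E1  (2 entries read)
#5 VA=0x2C0018D (r,kernel):
  L0: frame=0x3A idx=22 entry=0x4F007 [P=1 RW=1 US=1 PS=0]
  L1: frame=0x4F idx=0 entry=0x50007 [P=1 RW=1 US=1 PS=0]
  → PA=0x5018D  (2 entries read)
#6 VA=0x1215063 (r,kernel):
  L0: frame=0x3A idx=9 entry=0x52007 [P=1 RW=1 US=1 PS=0]
  L1: frame=0x52 idx=21 entry=0x55007 [P=1 RW=1 US=1 PS=0]
  → PA=0x55063  (2 entries read)
#7 VA=0x603970 (r,kernel):
  L0: frame=0x3A idx=3 entry=0x57007 [P=1 RW=1 US=1 PS=0]
  L1: frame=0x57 idx=3 entry=0x59007 [P=1 RW=1 US=1 PS=0]
  → PA=0x59970  (2 entries read)

TLB: [["0x2C00", "0x50"], ["0x1215", "0x55"], ["0x603", "0x59"]]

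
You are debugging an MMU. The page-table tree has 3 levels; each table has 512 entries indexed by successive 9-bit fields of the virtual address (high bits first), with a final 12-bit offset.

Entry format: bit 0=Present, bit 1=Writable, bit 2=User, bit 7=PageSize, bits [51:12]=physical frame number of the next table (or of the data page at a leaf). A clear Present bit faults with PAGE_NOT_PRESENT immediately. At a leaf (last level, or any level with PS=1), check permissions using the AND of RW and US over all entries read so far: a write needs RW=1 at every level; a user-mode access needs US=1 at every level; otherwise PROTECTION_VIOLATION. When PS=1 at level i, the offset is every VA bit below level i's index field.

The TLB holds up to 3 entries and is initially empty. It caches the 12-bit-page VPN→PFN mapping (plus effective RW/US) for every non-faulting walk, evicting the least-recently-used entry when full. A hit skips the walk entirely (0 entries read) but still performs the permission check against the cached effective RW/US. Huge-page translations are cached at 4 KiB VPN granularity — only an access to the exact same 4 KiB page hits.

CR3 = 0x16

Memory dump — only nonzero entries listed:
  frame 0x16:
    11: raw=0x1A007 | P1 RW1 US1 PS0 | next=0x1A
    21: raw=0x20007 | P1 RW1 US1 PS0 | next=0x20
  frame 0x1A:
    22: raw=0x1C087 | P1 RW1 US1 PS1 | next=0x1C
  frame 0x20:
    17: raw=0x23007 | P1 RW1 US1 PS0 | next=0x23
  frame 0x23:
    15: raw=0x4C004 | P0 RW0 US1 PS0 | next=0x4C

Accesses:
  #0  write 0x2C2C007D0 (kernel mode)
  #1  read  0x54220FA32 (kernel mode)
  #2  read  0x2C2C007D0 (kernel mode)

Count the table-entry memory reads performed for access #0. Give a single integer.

Per-access translation:
#0 VA=0x2C2C007D0 (w,kernel):
  [0] read 0x16 idx=11: raw=0x1A007 flags P=1 W=1 U=1 S=0
  [1] read 0x1A idx=22: raw=0x1C087 flags P=1 W=1 U=1 S=1
  ✓ 0x1C7D0 (huge @L1)  — 2 lookups
#1 VA=0x54220FA32 (r,kernel):
  [0] read 0x16 idx=21: raw=0x20007 flags P=1 W=1 U=1 S=0
  [1] read 0x20 idx=17: raw=0x23007 flags P=1 W=1 U=1 S=0
  [2] read 0x23 idx=15: raw=0x4C004 flags P=0 W=0 U=1 S=0
  → PAGE_NOT_PRESENT  (3 entries read)
#2 VA=0x2C2C007D0 (r,kernel):
  TLB hit vpn=0x2C2C00 → PA=0x1C7D0

Entries read for #0: 2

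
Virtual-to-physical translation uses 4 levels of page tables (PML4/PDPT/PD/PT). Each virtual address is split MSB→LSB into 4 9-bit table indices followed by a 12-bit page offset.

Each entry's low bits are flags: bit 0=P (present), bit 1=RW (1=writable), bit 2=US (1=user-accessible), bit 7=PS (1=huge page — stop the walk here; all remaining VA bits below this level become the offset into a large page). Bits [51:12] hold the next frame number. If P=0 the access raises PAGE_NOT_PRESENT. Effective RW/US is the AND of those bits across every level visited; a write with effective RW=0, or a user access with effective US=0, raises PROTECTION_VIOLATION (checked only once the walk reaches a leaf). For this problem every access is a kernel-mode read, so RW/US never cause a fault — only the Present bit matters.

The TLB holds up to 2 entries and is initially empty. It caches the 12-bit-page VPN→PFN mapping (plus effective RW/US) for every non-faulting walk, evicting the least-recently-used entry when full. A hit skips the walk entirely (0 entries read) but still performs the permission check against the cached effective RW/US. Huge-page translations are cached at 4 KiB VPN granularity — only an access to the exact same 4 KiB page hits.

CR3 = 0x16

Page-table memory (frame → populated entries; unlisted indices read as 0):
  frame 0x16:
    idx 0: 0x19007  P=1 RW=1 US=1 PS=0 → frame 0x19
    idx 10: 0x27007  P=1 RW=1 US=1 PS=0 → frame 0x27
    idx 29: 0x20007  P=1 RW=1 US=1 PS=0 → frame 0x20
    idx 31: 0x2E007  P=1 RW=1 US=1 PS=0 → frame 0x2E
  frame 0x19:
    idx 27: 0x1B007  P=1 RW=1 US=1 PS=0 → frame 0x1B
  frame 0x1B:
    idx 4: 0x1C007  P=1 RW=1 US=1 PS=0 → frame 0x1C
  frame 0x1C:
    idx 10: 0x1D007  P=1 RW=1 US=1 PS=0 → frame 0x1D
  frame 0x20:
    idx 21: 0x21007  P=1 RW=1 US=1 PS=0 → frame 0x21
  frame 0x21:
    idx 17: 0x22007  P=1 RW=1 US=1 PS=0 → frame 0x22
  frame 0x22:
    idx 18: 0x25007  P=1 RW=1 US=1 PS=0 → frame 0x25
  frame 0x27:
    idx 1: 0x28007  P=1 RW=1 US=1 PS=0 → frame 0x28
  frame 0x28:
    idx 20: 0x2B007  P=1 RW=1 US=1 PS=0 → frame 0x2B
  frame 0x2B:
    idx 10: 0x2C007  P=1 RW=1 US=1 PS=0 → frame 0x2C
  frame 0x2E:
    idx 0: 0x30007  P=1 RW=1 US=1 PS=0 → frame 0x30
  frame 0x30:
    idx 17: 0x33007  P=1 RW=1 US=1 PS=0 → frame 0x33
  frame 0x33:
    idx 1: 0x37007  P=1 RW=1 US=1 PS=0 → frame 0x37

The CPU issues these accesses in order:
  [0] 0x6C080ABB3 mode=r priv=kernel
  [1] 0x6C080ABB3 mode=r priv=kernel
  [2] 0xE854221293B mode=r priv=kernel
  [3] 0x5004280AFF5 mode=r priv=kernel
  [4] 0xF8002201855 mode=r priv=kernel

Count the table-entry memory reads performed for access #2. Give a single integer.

Trace:
#0 VA=0x6C080ABB3 (r,kernel):
  L0: frame=0x16 idx=0 entry=0x19007 [P=1 RW=1 US=1 PS=0]
  L1: frame=0x19 idx=27 entry=0x1B007 [P=1 RW=1 US=1 PS=0]
  L2: frame=0x1B idx=4 entry=0x1C007 [P=1 RW=1 US=1 PS=0]
  L3: frame=0x1C idx=10 entry=0x1D007 [P=1 RW=1 US=1 PS=0]
  → PA=0x1DBB3  (4 entries read)
#1 VA=0x6C080ABB3 (r,kernel):
  TLB hit vpn=0x6C080A → PA=0x1DBB3
#2 VA=0xE854221293B (r,kernel):
  L0: frame=0x16 idx=29 entry=0x20007 [P=1 RW=1 US=1 PS=0]
  L1: frame=0x20 idx=21 entry=0x21007 [P=1 RW=1 US=1 PS=0]
  L2: frame=0x21 idx=17 entry=0x22007 [P=1 RW=1 US=1 PS=0]
  L3: frame=0x22 idx=18 entry=0x25007 [P=1 RW=1 US=1 PS=0]
  → PA=0x2593B  (4 entries read)
#3 VA=0x5004280AFF5 (r,kernel):
  L0: frame=0x16 idx=10 entry=0x27007 [P=1 RW=1 US=1 PS=0]
  L1: frame=0x27 idx=1 entry=0x28007 [P=1 RW=1 US=1 PS=0]
  L2: frame=0x28 idx=20 entry=0x2B007 [P=1 RW=1 US=1 PS=0]
  L3: frame=0x2B idx=10 entry=0x2C007 [P=1 RW=1 US=1 PS=0]
  → PA=0x2CFF5  (4 entries read)
#4 VA=0xF8002201855 (r,kernel):
  L0: frame=0x16 idx=31 entry=0x2E007 [P=1 RW=1 US=1 PS=0]
  L1: frame=0x2E idx=0 entry=0x30007 [P=1 RW=1 US=1 PS=0]
  L2: frame=0x30 idx=17 entry=0x33007 [P=1 RW=1 US=1 PS=0]
  L3: frame=0x33 idx=1 entry=0x37007 [P=1 RW=1 US=1 PS=0]
  → PA=0x37855  (4 entries read)

Entries read for #2: 4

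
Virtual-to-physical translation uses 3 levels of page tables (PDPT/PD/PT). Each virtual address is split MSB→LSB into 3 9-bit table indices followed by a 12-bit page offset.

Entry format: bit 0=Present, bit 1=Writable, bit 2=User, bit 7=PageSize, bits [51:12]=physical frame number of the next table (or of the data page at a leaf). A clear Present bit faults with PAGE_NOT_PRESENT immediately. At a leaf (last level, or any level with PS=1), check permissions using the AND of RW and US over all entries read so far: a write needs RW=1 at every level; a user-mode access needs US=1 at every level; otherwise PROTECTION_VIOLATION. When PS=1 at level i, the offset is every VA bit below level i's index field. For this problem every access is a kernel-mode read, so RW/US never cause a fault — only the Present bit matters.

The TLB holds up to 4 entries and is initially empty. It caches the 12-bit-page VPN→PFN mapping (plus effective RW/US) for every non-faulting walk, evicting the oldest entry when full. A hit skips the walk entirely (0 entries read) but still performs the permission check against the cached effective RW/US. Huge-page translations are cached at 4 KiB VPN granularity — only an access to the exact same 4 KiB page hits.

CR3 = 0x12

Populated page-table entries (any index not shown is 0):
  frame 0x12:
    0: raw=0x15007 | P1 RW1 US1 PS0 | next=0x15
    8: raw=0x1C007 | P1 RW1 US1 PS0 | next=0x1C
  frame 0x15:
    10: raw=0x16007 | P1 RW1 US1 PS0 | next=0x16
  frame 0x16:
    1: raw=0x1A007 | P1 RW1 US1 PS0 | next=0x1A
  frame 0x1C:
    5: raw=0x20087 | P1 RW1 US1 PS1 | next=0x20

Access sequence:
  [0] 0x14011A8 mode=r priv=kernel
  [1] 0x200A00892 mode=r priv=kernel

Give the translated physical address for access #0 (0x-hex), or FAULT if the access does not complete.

Trace:
#0 VA=0x14011A8 (r,kernel):
  L0: frame=0x12 idx=0 entry=0x15007 [P=1 RW=1 US=1 PS=0]
  L1: frame=0x15 idx=10 entry=0x16007 [P=1 RW=1 US=1 PS=0]
  L2: frame=0x16 idx=1 entry=0x1A007 [P=1 RW=1 US=1 PS=0]
  ✓ 0x1A1A8  — 3 lookups
#1 VA=0x200A00892 (r,kernel):
  L0: frame=0x12 idx=8 entry=0x1C007 [P=1 RW=1 US=1 PS=0]
  L1: frame=0x1C idx=5 entry=0x20087 [P=1 RW=1 US=1 PS=1]
  ✓ 0x20892 (huge @L1)  — 2 lookups

Access #0 PA: 0x1A1A8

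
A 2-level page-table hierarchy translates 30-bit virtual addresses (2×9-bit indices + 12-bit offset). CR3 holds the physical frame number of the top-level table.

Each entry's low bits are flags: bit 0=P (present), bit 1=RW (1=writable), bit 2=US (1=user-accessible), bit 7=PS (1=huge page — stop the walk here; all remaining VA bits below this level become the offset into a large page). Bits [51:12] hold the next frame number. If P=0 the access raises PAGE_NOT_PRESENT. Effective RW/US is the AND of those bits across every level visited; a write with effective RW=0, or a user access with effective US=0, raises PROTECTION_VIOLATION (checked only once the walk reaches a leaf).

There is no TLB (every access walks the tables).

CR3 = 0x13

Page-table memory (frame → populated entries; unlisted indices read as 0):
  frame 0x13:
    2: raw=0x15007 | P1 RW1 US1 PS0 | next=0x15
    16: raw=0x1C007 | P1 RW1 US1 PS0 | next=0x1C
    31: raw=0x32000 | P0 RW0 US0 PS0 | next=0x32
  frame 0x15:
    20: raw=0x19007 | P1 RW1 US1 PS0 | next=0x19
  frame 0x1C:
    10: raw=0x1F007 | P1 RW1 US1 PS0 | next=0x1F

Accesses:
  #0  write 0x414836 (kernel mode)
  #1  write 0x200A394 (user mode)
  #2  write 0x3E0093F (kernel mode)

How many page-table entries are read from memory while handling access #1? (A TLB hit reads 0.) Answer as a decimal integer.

Per-access translation:
#0 VA=0x414836 (w,kernel):
  [0] read 0x13 idx=2: raw=0x15007 flags P=1 W=1 U=1 S=0
  [1] read 0x15 idx=20: raw=0x19007 flags P=1 W=1 U=1 S=0
  ⇒ phys 0x19836  [2 reads]
#1 VA=0x200A394 (w,user):
  [0] read 0x13 idx=16: raw=0x1C007 flags P=1 W=1 U=1 S=0
  [1] read 0x1C idx=10: raw=0x1F007 flags P=1 W=1 U=1 S=0
  ⇒ phys 0x1F394  [2 reads]
#2 VA=0x3E0093F (w,kernel):
  [0] read 0x13 idx=31: raw=0x32000 flags P=0 W=0 U=0 S=0
  ⇒ fault: PAGE_NOT_PRESENT  — 1 lookups

Entries read for #1: 2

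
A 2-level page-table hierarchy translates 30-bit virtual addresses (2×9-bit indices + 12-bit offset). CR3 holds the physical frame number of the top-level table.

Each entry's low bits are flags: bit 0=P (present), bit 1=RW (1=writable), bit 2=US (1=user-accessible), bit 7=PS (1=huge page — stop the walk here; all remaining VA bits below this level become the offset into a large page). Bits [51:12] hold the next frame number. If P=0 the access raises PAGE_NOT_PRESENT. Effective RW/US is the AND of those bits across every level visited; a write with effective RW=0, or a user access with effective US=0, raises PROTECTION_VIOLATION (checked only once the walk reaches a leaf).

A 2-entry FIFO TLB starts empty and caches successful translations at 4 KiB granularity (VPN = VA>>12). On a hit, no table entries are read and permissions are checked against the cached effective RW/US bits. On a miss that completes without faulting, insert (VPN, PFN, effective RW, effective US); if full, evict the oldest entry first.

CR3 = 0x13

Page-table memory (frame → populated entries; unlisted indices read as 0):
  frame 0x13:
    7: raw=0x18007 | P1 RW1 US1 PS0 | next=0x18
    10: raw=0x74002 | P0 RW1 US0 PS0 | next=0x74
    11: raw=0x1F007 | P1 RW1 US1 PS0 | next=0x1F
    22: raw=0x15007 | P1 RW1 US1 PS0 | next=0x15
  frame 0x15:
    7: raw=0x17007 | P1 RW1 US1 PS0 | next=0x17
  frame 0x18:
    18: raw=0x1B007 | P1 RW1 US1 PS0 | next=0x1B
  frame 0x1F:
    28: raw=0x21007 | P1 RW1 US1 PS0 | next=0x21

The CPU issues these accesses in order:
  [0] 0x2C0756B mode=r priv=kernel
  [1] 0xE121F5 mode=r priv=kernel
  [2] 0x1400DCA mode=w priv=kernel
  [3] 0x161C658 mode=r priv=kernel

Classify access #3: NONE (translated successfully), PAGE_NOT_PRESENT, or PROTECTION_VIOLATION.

Walk each access:
#0 VA=0x2C0756B (r,kernel):
  L0 @0x13[22] → 0x15007  P=1,RW=1,US=1,PS=0
  L1 @0x15[7] → 0x17007  P=1,RW=1,US=1,PS=0
  ✓ 0x1756B  — 2 lookups
#1 VA=0xE121F5 (r,kernel):
  L0 @0x13[7] → 0x18007  P=1,RW=1,US=1,PS=0
  L1 @0x18[18] → 0x1B007  P=1,RW=1,US=1,PS=0
  ✓ 0x1B1F5  — 2 lookups
#2 VA=0x1400DCA (w,kernel):
  L0 @0x13[10] → 0x74002  P=0,RW=1,US=0,PS=0
  ✗ PAGE_NOT_PRESENT  [1 reads]
#3 VA=0x161C658 (r,kernel):
  L0 @0x13[11] → 0x1F007  P=1,RW=1,US=1,PS=0
  L1 @0x1F[28] → 0x21007  P=1,RW=1,US=1,PS=0
  ✓ 0x21658  — 2 lookups

Access #3 fault: NONE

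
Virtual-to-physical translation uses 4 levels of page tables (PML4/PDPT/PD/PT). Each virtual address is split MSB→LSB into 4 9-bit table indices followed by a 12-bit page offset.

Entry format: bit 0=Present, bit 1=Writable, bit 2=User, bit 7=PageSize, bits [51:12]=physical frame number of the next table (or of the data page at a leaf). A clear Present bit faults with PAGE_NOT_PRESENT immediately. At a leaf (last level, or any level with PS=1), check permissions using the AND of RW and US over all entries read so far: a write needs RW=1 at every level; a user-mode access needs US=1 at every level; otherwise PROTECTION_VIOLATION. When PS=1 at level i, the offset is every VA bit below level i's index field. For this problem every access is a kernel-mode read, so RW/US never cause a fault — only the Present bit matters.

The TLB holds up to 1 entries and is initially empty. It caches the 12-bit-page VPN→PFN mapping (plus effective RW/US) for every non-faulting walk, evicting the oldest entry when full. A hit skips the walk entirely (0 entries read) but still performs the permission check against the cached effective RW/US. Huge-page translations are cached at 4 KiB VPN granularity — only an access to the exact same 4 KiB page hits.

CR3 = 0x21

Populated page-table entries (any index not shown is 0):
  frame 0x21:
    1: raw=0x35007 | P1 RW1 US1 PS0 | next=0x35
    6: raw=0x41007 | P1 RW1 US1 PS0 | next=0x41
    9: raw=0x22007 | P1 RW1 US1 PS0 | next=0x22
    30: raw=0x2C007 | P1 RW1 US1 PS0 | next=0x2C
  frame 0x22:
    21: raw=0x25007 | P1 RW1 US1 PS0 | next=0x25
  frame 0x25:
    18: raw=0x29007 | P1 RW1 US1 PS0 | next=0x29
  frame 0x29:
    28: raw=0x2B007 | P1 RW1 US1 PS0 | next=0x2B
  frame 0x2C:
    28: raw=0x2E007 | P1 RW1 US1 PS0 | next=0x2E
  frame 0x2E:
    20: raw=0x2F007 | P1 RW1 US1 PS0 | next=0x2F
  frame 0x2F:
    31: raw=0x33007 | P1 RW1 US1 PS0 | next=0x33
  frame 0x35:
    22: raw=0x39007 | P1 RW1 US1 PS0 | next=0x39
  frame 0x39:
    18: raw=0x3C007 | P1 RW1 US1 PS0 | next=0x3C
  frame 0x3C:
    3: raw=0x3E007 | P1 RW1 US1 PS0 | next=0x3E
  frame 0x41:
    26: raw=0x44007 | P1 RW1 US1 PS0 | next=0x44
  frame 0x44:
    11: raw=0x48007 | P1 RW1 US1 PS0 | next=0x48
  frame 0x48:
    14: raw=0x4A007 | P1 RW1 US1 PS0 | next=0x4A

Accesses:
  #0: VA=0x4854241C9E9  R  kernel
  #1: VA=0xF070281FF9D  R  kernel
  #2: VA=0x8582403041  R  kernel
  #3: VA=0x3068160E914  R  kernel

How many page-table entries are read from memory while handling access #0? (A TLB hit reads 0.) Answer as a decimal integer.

Walk each access:
#0 VA=0x4854241C9E9 (r,kernel):
  lvl0: tbl 0x21, slot 9 ⇒ 0x22007 (P1/RW1/US1/PS0)
  lvl1: tbl 0x22, slot 21 ⇒ 0x25007 (P1/RW1/US1/PS0)
  lvl2: tbl 0x25, slot 18 ⇒ 0x29007 (P1/RW1/US1/PS0)
  lvl3: tbl 0x29, slot 28 ⇒ 0x2B007 (P1/RW1/US1/PS0)
  ⇒ phys 0x2B9E9  [4 reads]
#1 VA=0xF070281FF9D (r,kernel):
  lvl0: tbl 0x21, slot 30 ⇒ 0x2C007 (P1/RW1/US1/PS0)
  lvl1: tbl 0x2C, slot 28 ⇒ 0x2E007 (P1/RW1/US1/PS0)
  lvl2: tbl 0x2E, slot 20 ⇒ 0x2F007 (P1/RW1/US1/PS0)
  lvl3: tbl 0x2F, slot 31 ⇒ 0x33007 (P1/RW1/US1/PS0)
  ⇒ phys 0x33F9D  [4 reads]
#2 VA=0x8582403041 (r,kernel):
  lvl0: tbl 0x21, slot 1 ⇒ 0x35007 (P1/RW1/US1/PS0)
  lvl1: tbl 0x35, slot 22 ⇒ 0x39007 (P1/RW1/US1/PS0)
  lvl2: tbl 0x39, slot 18 ⇒ 0x3C007 (P1/RW1/US1/PS0)
  lvl3: tbl 0x3C, slot 3 ⇒ 0x3E007 (P1/RW1/US1/PS0)
  ⇒ phys 0x3E041  [4 reads]
#3 VA=0x3068160E914 (r,kernel):
  lvl0: tbl 0x21, slot 6 ⇒ 0x41007 (P1/RW1/US1/PS0)
  lvl1: tbl 0x41, slot 26 ⇒ 0x44007 (P1/RW1/US1/PS0)
  lvl2: tbl 0x44, slot 11 ⇒ 0x48007 (P1/RW1/US1/PS0)
  lvl3: tbl 0x48, slot 14 ⇒ 0x4A007 (P1/RW1/US1/PS0)
  ⇒ phys 0x4A914  [4 reads]

Entries read for #0: 4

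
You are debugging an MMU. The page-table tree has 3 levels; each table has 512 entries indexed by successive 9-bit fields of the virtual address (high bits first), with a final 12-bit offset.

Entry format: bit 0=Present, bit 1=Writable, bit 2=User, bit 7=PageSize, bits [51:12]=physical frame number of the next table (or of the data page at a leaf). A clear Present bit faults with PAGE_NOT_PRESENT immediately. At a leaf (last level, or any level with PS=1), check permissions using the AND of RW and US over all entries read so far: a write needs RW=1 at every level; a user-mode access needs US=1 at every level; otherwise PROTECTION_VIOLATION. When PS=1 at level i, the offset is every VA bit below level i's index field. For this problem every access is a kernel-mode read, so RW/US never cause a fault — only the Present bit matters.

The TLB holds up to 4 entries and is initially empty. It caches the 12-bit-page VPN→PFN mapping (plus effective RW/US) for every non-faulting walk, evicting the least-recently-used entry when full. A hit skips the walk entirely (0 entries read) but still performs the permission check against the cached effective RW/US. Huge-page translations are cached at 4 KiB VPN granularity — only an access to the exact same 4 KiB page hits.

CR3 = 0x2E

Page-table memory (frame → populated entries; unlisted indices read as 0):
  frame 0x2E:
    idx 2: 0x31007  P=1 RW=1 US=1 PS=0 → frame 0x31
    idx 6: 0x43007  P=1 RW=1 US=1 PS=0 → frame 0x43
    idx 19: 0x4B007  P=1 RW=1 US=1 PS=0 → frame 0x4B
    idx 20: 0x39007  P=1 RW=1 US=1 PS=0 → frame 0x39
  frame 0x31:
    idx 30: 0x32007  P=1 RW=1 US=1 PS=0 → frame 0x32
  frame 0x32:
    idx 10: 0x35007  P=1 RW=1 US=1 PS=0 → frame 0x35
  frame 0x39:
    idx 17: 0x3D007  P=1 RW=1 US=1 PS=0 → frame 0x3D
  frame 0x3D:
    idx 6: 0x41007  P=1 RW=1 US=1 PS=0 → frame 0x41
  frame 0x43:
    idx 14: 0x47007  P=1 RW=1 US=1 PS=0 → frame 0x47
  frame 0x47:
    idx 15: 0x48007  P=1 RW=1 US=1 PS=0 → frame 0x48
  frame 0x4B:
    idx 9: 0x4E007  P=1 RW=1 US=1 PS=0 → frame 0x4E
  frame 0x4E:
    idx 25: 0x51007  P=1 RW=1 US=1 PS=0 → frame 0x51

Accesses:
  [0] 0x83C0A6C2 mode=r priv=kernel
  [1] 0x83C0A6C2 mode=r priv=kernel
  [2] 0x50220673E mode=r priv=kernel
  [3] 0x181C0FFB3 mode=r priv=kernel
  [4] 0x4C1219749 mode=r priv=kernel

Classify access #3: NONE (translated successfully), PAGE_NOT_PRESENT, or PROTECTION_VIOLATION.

Per-access translation:
#0 VA=0x83C0A6C2 (r,kernel):
  L0: frame=0x2E idx=2 entry=0x31007 [P=1 RW=1 US=1 PS=0]
  L1: frame=0x31 idx=30 entry=0x32007 [P=1 RW=1 US=1 PS=0]
  L2: frame=0x32 idx=10 entry=0x35007 [P=1 RW=1 US=1 PS=0]
  → PA=0x356C2  (3 entries read)
#1 VA=0x83C0A6C2 (r,kernel):
  TLB hit vpn=0x83C0A → PA=0x356C2
#2 VA=0x50220673E (r,kernel):
  L0: frame=0x2E idx=20 entry=0x39007 [P=1 RW=1 US=1 PS=0]
  L1: frame=0x39 idx=17 entry=0x3D007 [P=1 RW=1 US=1 PS=0]
  L2: frame=0x3D idx=6 entry=0x41007 [P=1 RW=1 US=1 PS=0]
  → PA=0x4173E  (3 entries read)
#3 VA=0x181C0FFB3 (r,kernel):
  L0: frame=0x2E idx=6 entry=0x43007 [P=1 RW=1 US=1 PS=0]
  L1: frame=0x43 idx=14 entry=0x47007 [P=1 RW=1 US=1 PS=0]
  L2: frame=0x47 idx=15 entry=0x48007 [P=1 RW=1 US=1 PS=0]
  → PA=0x48FB3  (3 entries read)
#4 VA=0x4C1219749 (r,kernel):
  L0: frame=0x2E idx=19 entry=0x4B007 [P=1 RW=1 US=1 PS=0]
  L1: frame=0x4B idx=9 entry=0x4E007 [P=1 RW=1 US=1 PS=0]
  L2: frame=0x4E idx=25 entry=0x51007 [P=1 RW=1 US=1 PS=0]
  → PA=0x51749  (3 entries read)

Access #3 fault: NONE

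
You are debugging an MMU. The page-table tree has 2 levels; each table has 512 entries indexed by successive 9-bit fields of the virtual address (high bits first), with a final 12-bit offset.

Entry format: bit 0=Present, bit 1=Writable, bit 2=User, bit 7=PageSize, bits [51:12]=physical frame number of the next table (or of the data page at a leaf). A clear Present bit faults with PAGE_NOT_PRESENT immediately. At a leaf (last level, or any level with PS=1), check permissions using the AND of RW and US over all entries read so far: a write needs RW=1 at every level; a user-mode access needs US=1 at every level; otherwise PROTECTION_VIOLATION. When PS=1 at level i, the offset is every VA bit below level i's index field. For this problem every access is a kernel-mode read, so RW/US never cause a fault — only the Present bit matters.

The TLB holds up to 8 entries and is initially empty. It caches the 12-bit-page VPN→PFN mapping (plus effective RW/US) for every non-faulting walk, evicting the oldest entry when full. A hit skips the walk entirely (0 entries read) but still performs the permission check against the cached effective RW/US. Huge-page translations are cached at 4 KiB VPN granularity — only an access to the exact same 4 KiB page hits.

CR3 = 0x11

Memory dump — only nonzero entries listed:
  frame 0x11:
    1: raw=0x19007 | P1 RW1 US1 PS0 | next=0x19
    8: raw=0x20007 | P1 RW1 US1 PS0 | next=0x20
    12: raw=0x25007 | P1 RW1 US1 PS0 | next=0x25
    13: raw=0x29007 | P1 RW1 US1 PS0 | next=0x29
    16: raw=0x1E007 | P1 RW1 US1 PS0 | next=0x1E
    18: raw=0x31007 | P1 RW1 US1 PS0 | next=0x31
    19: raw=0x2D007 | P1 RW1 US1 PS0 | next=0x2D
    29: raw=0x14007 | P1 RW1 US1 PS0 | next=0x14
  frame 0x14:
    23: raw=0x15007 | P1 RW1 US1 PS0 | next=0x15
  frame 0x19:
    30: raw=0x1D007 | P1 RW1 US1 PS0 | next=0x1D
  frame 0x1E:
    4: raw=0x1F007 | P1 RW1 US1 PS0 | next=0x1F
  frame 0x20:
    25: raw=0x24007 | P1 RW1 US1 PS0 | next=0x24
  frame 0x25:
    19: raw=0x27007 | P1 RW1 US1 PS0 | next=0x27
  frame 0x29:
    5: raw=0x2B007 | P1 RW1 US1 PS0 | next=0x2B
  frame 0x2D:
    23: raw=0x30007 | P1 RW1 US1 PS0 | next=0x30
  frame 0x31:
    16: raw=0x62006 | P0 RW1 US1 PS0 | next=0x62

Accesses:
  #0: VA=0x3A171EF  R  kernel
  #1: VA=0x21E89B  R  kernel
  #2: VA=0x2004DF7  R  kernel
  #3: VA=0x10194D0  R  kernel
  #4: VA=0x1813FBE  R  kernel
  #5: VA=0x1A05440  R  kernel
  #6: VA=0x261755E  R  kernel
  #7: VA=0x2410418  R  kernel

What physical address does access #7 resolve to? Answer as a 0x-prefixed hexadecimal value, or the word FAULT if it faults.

Per-access translation:
#0 VA=0x3A171EF (r,kernel):
  L0: frame=0x11 idx=29 entry=0x14007 [P=1 RW=1 US=1 PS=0]
  L1: frame=0x14 idx=23 entry=0x15007 [P=1 RW=1 US=1 PS=0]
  ⇒ phys 0x151EF  [2 reads]
#1 VA=0x21E89B (r,kernel):
  L0: frame=0x11 idx=1 entry=0x19007 [P=1 RW=1 US=1 PS=0]
  L1: frame=0x19 idx=30 entry=0x1D007 [P=1 RW=1 US=1 PS=0]
  ⇒ phys 0x1D89B  [2 reads]
#2 VA=0x2004DF7 (r,kernel):
  L0: frame=0x11 idx=16 entry=0x1E007 [P=1 RW=1 US=1 PS=0]
  L1: frame=0x1E idx=4 entry=0x1F007 [P=1 RW=1 US=1 PS=0]
  ⇒ phys 0x1FDF7  [2 reads]
#3 VA=0x10194D0 (r,kernel):
  L0: frame=0x11 idx=8 entry=0x20007 [P=1 RW=1 US=1 PS=0]
  L1: frame=0x20 idx=25 entry=0x24007 [P=1 RW=1 US=1 PS=0]
  ⇒ phys 0x244D0  [2 reads]
#4 VA=0x1813FBE (r,kernel):
  L0: frame=0x11 idx=12 entry=0x25007 [P=1 RW=1 US=1 PS=0]
  L1: frame=0x25 idx=19 entry=0x27007 [P=1 RW=1 US=1 PS=0]
  ⇒ phys 0x27FBE  [2 reads]
#5 VA=0x1A05440 (r,kernel):
  L0: frame=0x11 idx=13 entry=0x29007 [P=1 RW=1 US=1 PS=0]
  L1: frame=0x29 idx=5 entry=0x2B007 [P=1 RW=1 US=1 PS=0]
  ⇒ phys 0x2B440  [2 reads]
#6 VA=0x261755E (r,kernel):
  L0: frame=0x11 idx=19 entry=0x2D007 [P=1 RW=1 US=1 PS=0]
  L1: frame=0x2D idx=23 entry=0x30007 [P=1 RW=1 US=1 PS=0]
  ⇒ phys 0x3055E  [2 reads]
#7 VA=0x2410418 (r,kernel):
  L0: frame=0x11 idx=18 entry=0x31007 [P=1 RW=1 US=1 PS=0]
  L1: frame=0x31 idx=16 entry=0x62006 [P=0 RW=1 US=1 PS=0]
  ✗ PAGE_NOT_PRESENT  [2 reads]

Access #7 PA: FAULT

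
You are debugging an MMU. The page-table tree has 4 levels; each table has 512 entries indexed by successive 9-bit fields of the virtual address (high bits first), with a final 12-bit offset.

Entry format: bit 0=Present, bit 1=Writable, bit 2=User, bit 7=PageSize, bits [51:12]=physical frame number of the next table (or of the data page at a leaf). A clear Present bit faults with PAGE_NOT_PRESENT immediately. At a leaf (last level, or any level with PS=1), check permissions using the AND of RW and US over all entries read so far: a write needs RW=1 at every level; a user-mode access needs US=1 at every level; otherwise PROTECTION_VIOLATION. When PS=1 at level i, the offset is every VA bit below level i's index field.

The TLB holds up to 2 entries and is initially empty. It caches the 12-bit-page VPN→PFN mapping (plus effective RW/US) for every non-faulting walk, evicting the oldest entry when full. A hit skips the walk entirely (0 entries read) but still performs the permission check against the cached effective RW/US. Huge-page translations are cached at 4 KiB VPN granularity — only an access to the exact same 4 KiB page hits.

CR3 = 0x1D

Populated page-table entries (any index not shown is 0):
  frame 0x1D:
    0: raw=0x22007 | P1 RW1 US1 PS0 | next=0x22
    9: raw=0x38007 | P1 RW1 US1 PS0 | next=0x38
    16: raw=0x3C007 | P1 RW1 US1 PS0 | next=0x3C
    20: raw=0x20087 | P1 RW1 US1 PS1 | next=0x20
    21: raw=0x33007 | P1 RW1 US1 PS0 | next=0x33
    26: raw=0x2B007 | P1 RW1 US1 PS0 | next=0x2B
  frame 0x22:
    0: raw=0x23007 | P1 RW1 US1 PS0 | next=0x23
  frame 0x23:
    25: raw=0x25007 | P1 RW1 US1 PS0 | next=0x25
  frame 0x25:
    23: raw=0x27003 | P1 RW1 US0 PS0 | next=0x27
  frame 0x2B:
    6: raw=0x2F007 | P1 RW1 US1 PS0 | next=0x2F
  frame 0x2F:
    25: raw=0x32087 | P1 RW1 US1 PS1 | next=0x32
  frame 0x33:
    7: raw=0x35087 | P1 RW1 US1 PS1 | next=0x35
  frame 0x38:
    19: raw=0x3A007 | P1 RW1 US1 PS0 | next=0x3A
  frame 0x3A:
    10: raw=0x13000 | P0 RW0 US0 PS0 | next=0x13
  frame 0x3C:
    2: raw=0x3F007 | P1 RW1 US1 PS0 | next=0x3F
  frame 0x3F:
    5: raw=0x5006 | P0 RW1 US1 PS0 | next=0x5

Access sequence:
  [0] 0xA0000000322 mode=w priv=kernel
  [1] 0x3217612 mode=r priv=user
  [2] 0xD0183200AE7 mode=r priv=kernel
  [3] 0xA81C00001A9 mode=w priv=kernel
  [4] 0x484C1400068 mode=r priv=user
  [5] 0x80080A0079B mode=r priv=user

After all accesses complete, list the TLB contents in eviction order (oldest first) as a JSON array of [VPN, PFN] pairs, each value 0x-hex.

Trace:
#0 VA=0xA0000000322 (w,kernel):
  L0: frame=0x1D idx=20 entry=0x20087 [P=1 RW=1 US=1 PS=1]
  → PA=0x20322 (huge @L0)  (1 entries read)
#1 VA=0x3217612 (r,user):
  L0: frame=0x1D idx=0 entry=0x22007 [P=1 RW=1 US=1 PS=0]
  L1: frame=0x22 idx=0 entry=0x23007 [P=1 RW=1 US=1 PS=0]
  L2: frame=0x23 idx=25 entry=0x25007 [P=1 RW=1 US=1 PS=0]
  L3: frame=0x25 idx=23 entry=0x27003 [P=1 RW=1 US=0 PS=0]
  → PROTECTION_VIOLATION  (4 entries read)
#2 VA=0xD0183200AE7 (r,kernel):
  L0: frame=0x1D idx=26 entry=0x2B007 [P=1 RW=1 US=1 PS=0]
  L1: frame=0x2B idx=6 entry=0x2F007 [P=1 RW=1 US=1 PS=0]
  L2: frame=0x2F idx=25 entry=0x32087 [P=1 RW=1 US=1 PS=1]
  → PA=0x32AE7 (huge @L2)  (3 entries read)
#3 VA=0xA81C00001A9 (w,kernel):
  L0: frame=0x1D idx=21 entry=0x33007 [P=1 RW=1 US=1 PS=0]
  L1: frame=0x33 idx=7 entry=0x35087 [P=1 RW=1 US=1 PS=1]
  → PA=0x351A9 (huge @L1)  (2 entries read)
#4 VA=0x484C1400068 (r,user):
  L0: frame=0x1D idx=9 entry=0x38007 [P=1 RW=1 US=1 PS=0]
  L1: frame=0x38 idx=19 entry=0x3A007 [P=1 RW=1 US=1 PS=0]
  L2: frame=0x3A idx=10 entry=0x13000 [P=0 RW=0 US=0 PS=0]
  → PAGE_NOT_PRESENT  (3 entries read)
#5 VA=0x80080A0079B (r,user):
  L0: frame=0x1D idx=16 entry=0x3C007 [P=1 RW=1 US=1 PS=0]
  L1: frame=0x3C idx=2 entry=0x3F007 [P=1 RW=1 US=1 PS=0]
  L2: frame=0x3F idx=5 entry=0x5006 [P=0 RW=1 US=1 PS=0]
  → PAGE_NOT_PRESENT  (3 entries read)

TLB: [["0xD0183200", "0x32"], ["0xA81C0000", "0x35"]]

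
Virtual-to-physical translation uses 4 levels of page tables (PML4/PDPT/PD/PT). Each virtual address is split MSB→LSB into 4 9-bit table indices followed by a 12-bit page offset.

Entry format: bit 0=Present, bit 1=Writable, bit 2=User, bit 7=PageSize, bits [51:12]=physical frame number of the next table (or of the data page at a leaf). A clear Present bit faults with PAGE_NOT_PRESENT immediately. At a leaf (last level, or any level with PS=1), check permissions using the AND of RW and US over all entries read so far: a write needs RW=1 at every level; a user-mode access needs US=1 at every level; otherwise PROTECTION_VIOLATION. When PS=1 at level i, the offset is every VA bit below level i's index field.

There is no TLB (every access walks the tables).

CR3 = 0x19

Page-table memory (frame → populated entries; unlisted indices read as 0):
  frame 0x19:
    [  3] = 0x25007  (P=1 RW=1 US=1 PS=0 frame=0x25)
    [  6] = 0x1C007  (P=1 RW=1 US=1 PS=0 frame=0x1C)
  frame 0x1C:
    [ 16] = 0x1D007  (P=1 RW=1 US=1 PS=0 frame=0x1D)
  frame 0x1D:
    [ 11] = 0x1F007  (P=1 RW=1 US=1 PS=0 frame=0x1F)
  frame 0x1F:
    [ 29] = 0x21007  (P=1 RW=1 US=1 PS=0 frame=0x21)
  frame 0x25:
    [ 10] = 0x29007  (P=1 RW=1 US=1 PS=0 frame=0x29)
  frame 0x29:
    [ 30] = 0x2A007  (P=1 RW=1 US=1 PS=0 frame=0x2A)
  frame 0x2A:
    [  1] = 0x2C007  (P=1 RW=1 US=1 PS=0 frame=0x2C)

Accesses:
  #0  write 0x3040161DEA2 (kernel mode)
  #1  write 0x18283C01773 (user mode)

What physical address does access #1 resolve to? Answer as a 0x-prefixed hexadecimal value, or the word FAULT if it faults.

Per-access translation:
#0 VA=0x3040161DEA2 (w,kernel):
  L0: frame=0x19 idx=6 entry=0x1C007 [P=1 RW=1 US=1 PS=0]
  L1: frame=0x1C idx=16 entry=0x1D007 [P=1 RW=1 US=1 PS=0]
  L2: frame=0x1D idx=11 entry=0x1F007 [P=1 RW=1 US=1 PS=0]
  L3: frame=0x1F idx=29 entry=0x21007 [P=1 RW=1 US=1 PS=0]
  → PA=0x21EA2  (4 entries read)
#1 VA=0x18283C01773 (w,user):
  L0: frame=0x19 idx=3 entry=0x25007 [P=1 RW=1 US=1 PS=0]
  L1: frame=0x25 idx=10 entry=0x29007 [P=1 RW=1 US=1 PS=0]
  L2: frame=0x29 idx=30 entry=0x2A007 [P=1 RW=1 US=1 PS=0]
  L3: frame=0x2A idx=1 entry=0x2C007 [P=1 RW=1 US=1 PS=0]
  → PA=0x2C773  (4 entries read)

Access #1 PA: 0x2C773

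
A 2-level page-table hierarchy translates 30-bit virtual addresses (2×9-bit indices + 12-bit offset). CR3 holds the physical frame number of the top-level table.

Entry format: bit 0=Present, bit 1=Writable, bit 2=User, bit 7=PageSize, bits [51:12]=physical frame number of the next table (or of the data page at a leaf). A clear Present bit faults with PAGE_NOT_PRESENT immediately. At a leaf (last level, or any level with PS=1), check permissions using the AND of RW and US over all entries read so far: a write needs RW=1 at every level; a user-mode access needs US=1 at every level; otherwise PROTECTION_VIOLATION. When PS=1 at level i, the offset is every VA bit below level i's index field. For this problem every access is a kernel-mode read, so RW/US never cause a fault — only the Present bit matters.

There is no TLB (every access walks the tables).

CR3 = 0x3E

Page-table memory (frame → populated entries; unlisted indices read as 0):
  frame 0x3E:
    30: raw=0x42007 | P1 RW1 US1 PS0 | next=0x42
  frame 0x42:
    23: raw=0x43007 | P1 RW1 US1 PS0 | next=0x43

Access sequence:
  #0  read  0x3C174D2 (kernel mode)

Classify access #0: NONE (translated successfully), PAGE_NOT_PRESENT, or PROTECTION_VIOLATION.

Trace:
#0 VA=0x3C174D2 (r,kernel):
  L0: frame=0x3E idx=30 entry=0x42007 [P=1 RW=1 US=1 PS=0]
  L1: frame=0x42 idx=23 entry=0x43007 [P=1 RW=1 US=1 PS=0]
  ⇒ phys 0x434D2  [2 reads]

Access #0 fault: NONE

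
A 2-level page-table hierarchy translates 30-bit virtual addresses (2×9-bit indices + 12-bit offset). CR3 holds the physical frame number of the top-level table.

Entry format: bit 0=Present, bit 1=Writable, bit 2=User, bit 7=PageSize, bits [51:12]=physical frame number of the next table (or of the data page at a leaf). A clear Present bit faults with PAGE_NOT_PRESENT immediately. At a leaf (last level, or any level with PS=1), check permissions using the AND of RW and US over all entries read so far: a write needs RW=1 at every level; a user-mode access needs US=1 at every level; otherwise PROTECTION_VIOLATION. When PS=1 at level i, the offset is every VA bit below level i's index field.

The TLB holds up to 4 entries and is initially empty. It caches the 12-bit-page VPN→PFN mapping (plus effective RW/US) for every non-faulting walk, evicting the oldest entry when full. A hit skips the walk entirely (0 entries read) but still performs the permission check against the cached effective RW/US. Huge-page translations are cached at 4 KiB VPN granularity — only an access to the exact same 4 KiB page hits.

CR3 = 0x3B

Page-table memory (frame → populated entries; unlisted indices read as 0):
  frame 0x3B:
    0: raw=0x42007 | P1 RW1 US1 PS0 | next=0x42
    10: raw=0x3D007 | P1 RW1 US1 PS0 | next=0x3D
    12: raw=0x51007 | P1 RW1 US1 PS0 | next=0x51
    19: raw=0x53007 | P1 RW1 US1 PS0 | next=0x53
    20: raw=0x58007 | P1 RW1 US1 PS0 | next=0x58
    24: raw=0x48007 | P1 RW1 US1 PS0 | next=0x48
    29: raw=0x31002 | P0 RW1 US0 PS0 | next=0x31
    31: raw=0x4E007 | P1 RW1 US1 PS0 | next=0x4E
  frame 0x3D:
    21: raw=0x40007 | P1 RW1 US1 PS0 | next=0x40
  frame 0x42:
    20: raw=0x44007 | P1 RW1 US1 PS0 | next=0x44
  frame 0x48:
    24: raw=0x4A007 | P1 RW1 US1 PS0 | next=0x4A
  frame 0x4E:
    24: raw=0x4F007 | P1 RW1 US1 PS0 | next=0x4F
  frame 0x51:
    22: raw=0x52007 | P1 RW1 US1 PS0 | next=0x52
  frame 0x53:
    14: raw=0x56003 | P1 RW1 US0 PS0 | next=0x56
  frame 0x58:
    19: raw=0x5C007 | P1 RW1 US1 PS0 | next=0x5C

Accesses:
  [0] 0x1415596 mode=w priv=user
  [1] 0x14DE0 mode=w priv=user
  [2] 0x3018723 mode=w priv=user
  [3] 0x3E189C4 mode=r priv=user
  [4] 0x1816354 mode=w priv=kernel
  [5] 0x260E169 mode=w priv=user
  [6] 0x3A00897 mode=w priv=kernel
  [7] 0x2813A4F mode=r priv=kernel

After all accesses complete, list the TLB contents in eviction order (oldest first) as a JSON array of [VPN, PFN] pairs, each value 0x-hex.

Trace:
#0 VA=0x1415596 (w,user):
  L0 @0x3B[10] → 0x3D007  P=1,RW=1,US=1,PS=0
  L1 @0x3D[21] → 0x40007  P=1,RW=1,US=1,PS=0
  ✓ 0x40596  — 2 lookups
#1 VA=0x14DE0 (w,user):
  L0 @0x3B[0] → 0x42007  P=1,RW=1,US=1,PS=0
  L1 @0x42[20] → 0x44007  P=1,RW=1,US=1,PS=0
  ✓ 0x44DE0  — 2 lookups
#2 VA=0x3018723 (w,user):
  L0 @0x3B[24] → 0x48007  P=1,RW=1,US=1,PS=0
  L1 @0x48[24] → 0x4A007  P=1,RW=1,US=1,PS=0
  ✓ 0x4A723  — 2 lookups
#3 VA=0x3E189C4 (r,user):
  L0 @0x3B[31] → 0x4E007  P=1,RW=1,US=1,PS=0
  L1 @0x4E[24] → 0x4F007  P=1,RW=1,US=1,PS=0
  ✓ 0x4F9C4  — 2 lookups
#4 VA=0x1816354 (w,kernel):
  L0 @0x3B[12] → 0x51007  P=1,RW=1,US=1,PS=0
  L1 @0x51[22] → 0x52007  P=1,RW=1,US=1,PS=0
  ✓ 0x52354  — 2 lookups
#5 VA=0x260E169 (w,user):
  L0 @0x3B[19] → 0x53007  P=1,RW=1,US=1,PS=0
  L1 @0x53[14] → 0x56003  P=1,RW=1,US=0,PS=0
  → PROTECTION_VIOLATION  (2 entries read)
#6 VA=0x3A00897 (w,kernel):
  L0 @0x3B[29] → 0x31002  P=0,RW=1,US=0,PS=0
  → PAGE_NOT_PRESENT  (1 entries read)
#7 VA=0x2813A4F (r,kernel):
  L0 @0x3B[20] → 0x58007  P=1,RW=1,US=1,PS=0
  L1 @0x58[19] → 0x5C007  P=1,RW=1,US=1,PS=0
  ✓ 0x5CA4F  — 2 lookups

TLB: [["0x3018", "0x4A"], ["0x3E18", "0x4F"], ["0x1816", "0x52"], ["0x2813", "0x5C"]]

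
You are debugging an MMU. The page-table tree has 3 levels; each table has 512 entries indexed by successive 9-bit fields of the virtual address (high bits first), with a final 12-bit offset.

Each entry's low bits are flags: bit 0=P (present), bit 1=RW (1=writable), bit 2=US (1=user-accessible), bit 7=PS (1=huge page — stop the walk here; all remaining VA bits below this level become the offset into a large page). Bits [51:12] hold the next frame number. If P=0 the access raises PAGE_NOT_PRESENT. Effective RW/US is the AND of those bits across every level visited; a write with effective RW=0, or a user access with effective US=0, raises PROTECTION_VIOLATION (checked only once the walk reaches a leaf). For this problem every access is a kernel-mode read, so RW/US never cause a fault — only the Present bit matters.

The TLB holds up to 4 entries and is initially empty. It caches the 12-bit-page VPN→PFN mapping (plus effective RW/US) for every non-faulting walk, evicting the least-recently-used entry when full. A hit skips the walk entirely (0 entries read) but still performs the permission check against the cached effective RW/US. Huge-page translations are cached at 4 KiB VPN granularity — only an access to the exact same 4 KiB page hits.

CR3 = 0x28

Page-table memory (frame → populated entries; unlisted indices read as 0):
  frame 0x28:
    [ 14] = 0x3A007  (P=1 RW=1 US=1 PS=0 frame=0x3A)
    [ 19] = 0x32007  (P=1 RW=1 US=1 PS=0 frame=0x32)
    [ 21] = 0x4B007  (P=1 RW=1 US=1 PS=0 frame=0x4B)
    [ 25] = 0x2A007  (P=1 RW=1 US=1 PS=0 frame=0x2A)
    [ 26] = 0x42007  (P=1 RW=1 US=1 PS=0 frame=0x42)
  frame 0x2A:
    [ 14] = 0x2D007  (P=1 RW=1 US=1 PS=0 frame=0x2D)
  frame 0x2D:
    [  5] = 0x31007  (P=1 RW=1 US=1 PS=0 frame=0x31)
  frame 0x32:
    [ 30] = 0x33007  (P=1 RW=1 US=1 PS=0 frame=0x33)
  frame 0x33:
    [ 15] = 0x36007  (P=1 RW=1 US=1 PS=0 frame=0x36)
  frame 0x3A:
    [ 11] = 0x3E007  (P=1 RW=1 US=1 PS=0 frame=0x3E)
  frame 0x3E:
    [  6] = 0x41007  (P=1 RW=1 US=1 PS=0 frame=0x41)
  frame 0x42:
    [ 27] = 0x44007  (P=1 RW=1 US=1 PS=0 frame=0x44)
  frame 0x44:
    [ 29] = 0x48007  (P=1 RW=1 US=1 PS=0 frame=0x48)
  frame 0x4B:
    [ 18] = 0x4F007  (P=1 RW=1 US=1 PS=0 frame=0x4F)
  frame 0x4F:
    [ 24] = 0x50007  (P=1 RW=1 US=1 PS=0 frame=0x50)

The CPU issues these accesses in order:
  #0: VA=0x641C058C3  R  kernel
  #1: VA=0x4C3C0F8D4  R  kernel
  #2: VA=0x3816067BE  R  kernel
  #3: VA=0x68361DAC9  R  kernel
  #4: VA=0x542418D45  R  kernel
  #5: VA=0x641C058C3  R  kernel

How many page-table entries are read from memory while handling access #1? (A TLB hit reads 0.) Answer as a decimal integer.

Per-access translation:
#0 VA=0x641C058C3 (r,kernel):
  lvl0: tbl 0x28, slot 25 ⇒ 0x2A007 (P1/RW1/US1/PS0)
  lvl1: tbl 0x2A, slot 14 ⇒ 0x2D007 (P1/RW1/US1/PS0)
  lvl2: tbl 0x2D, slot 5 ⇒ 0x31007 (P1/RW1/US1/PS0)
  ✓ 0x318C3  — 3 lookups
#1 VA=0x4C3C0F8D4 (r,kernel):
  lvl0: tbl 0x28, slot 19 ⇒ 0x32007 (P1/RW1/US1/PS0)
  lvl1: tbl 0x32, slot 30 ⇒ 0x33007 (P1/RW1/US1/PS0)
  lvl2: tbl 0x33, slot 15 ⇒ 0x36007 (P1/RW1/US1/PS0)
  ✓ 0x368D4  — 3 lookups
#2 VA=0x3816067BE (r,kernel):
  lvl0: tbl 0x28, slot 14 ⇒ 0x3A007 (P1/RW1/US1/PS0)
  lvl1: tbl 0x3A, slot 11 ⇒ 0x3E007 (P1/RW1/US1/PS0)
  lvl2: tbl 0x3E, slot 6 ⇒ 0x41007 (P1/RW1/US1/PS0)
  ✓ 0x417BE  — 3 lookups
#3 VA=0x68361DAC9 (r,kernel):
  lvl0: tbl 0x28, slot 26 ⇒ 0x42007 (P1/RW1/US1/PS0)
  lvl1: tbl 0x42, slot 27 ⇒ 0x44007 (P1/RW1/US1/PS0)
  lvl2: tbl 0x44, slot 29 ⇒ 0x48007 (P1/RW1/US1/PS0)
  ✓ 0x48AC9  — 3 lookups
#4 VA=0x542418D45 (r,kernel):
  lvl0: tbl 0x28, slot 21 ⇒ 0x4B007 (P1/RW1/US1/PS0)
  lvl1: tbl 0x4B, slot 18 ⇒ 0x4F007 (P1/RW1/US1/PS0)
  lvl2: tbl 0x4F, slot 24 ⇒ 0x50007 (P1/RW1/US1/PS0)
  ✓ 0x50D45  — 3 lookups
#5 VA=0x641C058C3 (r,kernel):
  lvl0: tbl 0x28, slot 25 ⇒ 0x2A007 (P1/RW1/US1/PS0)
  lvl1: tbl 0x2A, slot 14 ⇒ 0x2D007 (P1/RW1/US1/PS0)
  lvl2: tbl 0x2D, slot 5 ⇒ 0x31007 (P1/RW1/US1/PS0)
  ✓ 0x318C3  — 3 lookups

Entries read for #1: 3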